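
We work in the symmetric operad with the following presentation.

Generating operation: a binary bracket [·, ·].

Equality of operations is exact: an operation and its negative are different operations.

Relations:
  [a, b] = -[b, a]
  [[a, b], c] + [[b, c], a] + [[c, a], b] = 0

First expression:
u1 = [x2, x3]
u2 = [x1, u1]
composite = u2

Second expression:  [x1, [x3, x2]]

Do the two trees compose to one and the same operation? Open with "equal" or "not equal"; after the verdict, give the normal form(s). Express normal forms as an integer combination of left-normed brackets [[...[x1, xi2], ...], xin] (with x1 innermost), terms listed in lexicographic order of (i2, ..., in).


The first expression, normalized: [[x1, x2], x3] - [[x1, x3], x2]
The second expression, normalized: -[[x1, x2], x3] + [[x1, x3], x2]
No match — not equal.

not equal — first [[x1, x2], x3] - [[x1, x3], x2], second -[[x1, x2], x3] + [[x1, x3], x2]


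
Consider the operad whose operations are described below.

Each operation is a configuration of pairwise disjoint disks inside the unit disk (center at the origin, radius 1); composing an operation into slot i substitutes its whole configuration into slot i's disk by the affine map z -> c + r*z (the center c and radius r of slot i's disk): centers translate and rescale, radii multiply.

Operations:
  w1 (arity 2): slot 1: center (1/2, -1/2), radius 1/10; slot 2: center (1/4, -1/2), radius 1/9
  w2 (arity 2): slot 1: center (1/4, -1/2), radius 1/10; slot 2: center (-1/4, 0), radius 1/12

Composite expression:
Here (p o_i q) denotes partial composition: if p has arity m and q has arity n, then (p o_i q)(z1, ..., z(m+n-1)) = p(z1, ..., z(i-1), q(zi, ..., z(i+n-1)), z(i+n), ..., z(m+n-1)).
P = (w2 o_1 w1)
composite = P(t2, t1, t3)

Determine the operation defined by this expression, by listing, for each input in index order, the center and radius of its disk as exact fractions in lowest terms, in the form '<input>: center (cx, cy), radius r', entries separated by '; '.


t1: center (11/40, -11/20), radius 1/90; t2: center (3/10, -11/20), radius 1/100; t3: center (-1/4, 0), radius 1/12

Only the slot chain above each t matters under w2; compose those maps.
tracing t2 down its 2-map path: center (3/10, -11/20), radius 1/100
tracing t1 down its 2-map path: center (11/40, -11/20), radius 1/90
tracing t3 down its 1-map path: center (-1/4, 0), radius 1/12


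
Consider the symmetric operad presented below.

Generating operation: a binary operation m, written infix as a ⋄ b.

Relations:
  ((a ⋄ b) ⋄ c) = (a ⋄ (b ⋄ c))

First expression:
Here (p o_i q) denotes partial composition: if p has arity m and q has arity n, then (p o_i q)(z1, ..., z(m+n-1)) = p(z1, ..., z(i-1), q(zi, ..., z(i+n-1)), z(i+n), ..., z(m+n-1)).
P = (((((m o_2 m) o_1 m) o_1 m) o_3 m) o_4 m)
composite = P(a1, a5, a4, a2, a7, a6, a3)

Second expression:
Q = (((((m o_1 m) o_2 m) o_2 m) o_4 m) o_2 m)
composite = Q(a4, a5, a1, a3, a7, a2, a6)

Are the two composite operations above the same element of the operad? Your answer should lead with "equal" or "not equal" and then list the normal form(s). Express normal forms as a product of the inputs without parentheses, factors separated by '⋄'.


not equal; the first gives a1 ⋄ a5 ⋄ a4 ⋄ a2 ⋄ a7 ⋄ a6 ⋄ a3 and the second a4 ⋄ a5 ⋄ a1 ⋄ a3 ⋄ a7 ⋄ a2 ⋄ a6


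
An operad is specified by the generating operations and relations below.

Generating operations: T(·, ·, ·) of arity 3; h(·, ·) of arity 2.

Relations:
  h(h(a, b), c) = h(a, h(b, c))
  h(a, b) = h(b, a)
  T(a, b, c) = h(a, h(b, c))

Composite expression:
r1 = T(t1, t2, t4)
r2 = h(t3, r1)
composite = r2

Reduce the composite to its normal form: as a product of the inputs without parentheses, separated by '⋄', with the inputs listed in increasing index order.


Any arrangement under h is one operation, so sort the t-inputs.
T(t1, t2, t4) linearizes to t1 ⋄ t2 ⋄ t4
h(t3, T(t1, t2, t4)) linearizes to t3 ⋄ t1 ⋄ t2 ⋄ t4
the factors in increasing index order: t1 ⋄ t2 ⋄ t3 ⋄ t4

t1 ⋄ t2 ⋄ t3 ⋄ t4


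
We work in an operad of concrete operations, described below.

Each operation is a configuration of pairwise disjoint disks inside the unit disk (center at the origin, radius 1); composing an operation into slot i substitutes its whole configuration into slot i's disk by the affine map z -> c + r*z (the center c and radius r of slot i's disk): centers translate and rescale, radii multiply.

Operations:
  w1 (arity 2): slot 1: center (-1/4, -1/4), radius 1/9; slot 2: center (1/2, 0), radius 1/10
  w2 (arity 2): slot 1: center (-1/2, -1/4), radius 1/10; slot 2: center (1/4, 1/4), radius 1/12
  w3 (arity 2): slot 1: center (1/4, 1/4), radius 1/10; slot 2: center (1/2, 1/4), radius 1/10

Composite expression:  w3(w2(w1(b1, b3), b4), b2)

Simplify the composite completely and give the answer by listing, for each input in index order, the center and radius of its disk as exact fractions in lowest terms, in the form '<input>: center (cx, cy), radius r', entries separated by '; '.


b1: center (79/400, 89/400), radius 1/900; b2: center (1/2, 1/4), radius 1/10; b3: center (41/200, 9/40), radius 1/1000; b4: center (11/40, 11/40), radius 1/120

Follow each b-input down from w3: c' goes to c + r*c', radius to r*r'.
input b1: composing its 3 substitution steps yields center (79/400, 89/400), radius 1/900
input b3: composing its 3 substitution steps yields center (41/200, 9/40), radius 1/1000
input b4: composing its 2 substitution steps yields center (11/40, 11/40), radius 1/120
input b2: composing its 1 substitution step yields center (1/2, 1/4), radius 1/10


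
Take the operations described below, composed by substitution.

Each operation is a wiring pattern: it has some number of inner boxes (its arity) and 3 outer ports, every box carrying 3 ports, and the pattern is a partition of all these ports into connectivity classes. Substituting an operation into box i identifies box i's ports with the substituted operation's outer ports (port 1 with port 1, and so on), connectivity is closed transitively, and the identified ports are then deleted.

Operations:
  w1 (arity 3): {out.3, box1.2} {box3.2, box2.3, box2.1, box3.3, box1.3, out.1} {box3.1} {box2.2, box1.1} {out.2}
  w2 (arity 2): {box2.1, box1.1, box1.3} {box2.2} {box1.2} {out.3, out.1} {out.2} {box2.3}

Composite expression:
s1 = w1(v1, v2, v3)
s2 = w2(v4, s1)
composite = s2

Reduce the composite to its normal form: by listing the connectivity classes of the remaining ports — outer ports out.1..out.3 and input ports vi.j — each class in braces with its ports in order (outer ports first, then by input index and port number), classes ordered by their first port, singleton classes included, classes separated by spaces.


{out.1, out.3} {out.2} {v1.1, v2.2} {v1.2} {v1.3, v2.1, v2.3, v3.2, v3.3, v4.1, v4.3} {v3.1} {v4.2}

Substituting into w2 glues patterns; closure does the rest.
after w1, the pattern on (v1, v2, v3) reads {out.1, v1.3, v2.1, v2.3, v3.2, v3.3} {out.2} {out.3, v1.2} {v1.1, v2.2} {v3.1} (out.j = its outer ports)
after w2, the pattern on (v4, v1, v2, v3) reads {out.1, out.3} {out.2} {v1.1, v2.2} {v1.2} {v1.3, v2.1, v2.3, v3.2, v3.3, v4.1, v4.3} {v3.1} {v4.2} (out.j = its outer ports)


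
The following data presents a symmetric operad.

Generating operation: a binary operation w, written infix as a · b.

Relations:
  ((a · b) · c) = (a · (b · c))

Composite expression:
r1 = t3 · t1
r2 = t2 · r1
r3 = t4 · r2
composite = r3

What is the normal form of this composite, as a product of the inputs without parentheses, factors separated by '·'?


Key point: w is associative — brackets drop, the t-order remains.
(t3 · t1) flattens to t3 · t1
(t2 · (t3 · t1)) flattens to t2 · t3 · t1
(t4 · (t2 · (t3 · t1))) flattens to t4 · t2 · t3 · t1

t4 · t2 · t3 · t1


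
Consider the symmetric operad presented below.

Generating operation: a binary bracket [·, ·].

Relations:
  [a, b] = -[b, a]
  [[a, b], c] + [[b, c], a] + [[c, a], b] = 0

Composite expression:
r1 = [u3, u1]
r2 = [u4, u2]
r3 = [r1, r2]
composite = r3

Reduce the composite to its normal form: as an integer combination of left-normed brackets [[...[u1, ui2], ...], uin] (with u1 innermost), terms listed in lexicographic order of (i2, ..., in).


[[[u1, u3], u2], u4] - [[[u1, u3], u4], u2]


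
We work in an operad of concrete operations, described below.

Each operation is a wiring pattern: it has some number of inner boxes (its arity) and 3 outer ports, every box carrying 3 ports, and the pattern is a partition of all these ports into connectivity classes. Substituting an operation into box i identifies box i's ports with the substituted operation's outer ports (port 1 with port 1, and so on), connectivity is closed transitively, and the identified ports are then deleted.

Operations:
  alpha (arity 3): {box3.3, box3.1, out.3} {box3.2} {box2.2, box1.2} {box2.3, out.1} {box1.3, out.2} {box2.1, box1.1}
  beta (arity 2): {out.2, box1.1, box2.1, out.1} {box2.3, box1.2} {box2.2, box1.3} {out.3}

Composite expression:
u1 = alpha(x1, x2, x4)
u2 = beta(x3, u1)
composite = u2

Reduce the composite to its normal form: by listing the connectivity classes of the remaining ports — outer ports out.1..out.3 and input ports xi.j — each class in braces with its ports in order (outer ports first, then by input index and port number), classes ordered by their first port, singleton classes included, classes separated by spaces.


After gluing at beta, chains via deleted ports link the x-ports.
the subtree at alpha composes to {out.1, x2.3} {out.2, x1.3} {out.3, x4.1, x4.3} {x1.1, x2.1} {x1.2, x2.2} {x4.2} on (x1, x2, x4); out.j = own outer ports
the subtree at beta composes to {out.1, out.2, x2.3, x3.1} {out.3} {x1.1, x2.1} {x1.2, x2.2} {x1.3, x3.3} {x3.2, x4.1, x4.3} {x4.2} on (x3, x1, x2, x4); out.j = own outer ports

{out.1, out.2, x2.3, x3.1} {out.3} {x1.1, x2.1} {x1.2, x2.2} {x1.3, x3.3} {x3.2, x4.1, x4.3} {x4.2}


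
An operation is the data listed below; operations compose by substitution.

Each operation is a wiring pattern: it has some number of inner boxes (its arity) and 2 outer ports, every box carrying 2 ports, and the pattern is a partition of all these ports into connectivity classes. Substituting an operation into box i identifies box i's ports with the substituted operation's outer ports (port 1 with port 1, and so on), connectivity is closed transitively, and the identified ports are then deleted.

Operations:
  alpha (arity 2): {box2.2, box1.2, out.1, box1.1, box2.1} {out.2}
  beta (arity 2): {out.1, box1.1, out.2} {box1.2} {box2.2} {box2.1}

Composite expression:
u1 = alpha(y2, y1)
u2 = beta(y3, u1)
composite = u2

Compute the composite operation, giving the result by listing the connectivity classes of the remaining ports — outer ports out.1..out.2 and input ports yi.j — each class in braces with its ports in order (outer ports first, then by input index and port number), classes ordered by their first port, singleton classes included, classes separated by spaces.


{out.1, out.2, y3.1} {y1.1, y1.2, y2.1, y2.2} {y3.2}

Two ports join when wires chain via beta-identified ports.
alpha over (y2, y1) gives {out.1, y1.1, y1.2, y2.1, y2.2} {out.2}, out.j being that stage's outer ports
beta over (y3, y2, y1) gives {out.1, out.2, y3.1} {y1.1, y1.2, y2.1, y2.2} {y3.2}, out.j being that stage's outer ports


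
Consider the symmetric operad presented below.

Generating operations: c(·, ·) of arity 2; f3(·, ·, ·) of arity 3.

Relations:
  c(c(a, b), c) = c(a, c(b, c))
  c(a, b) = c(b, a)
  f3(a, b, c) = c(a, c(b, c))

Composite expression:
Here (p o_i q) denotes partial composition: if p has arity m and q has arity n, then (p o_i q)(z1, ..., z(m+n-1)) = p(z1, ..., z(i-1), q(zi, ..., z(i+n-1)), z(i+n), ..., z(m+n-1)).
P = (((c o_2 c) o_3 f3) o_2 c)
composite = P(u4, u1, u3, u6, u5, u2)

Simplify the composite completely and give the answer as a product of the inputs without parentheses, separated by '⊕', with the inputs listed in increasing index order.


u1 ⊕ u2 ⊕ u3 ⊕ u4 ⊕ u5 ⊕ u6

Both nesting and order wash out for c; what remains is which u's occur.
c(u1, u3) linearizes to u1 ⊕ u3
f3(u6, u5, u2) linearizes to u6 ⊕ u5 ⊕ u2
c(c(u1, u3), f3(u6, u5, u2)) linearizes to u1 ⊕ u3 ⊕ u6 ⊕ u5 ⊕ u2
c(u4, c(c(u1, u3), f3(u6, u5, u2))) linearizes to u4 ⊕ u1 ⊕ u3 ⊕ u6 ⊕ u5 ⊕ u2
rearranged into index order: u1 ⊕ u2 ⊕ u3 ⊕ u4 ⊕ u5 ⊕ u6


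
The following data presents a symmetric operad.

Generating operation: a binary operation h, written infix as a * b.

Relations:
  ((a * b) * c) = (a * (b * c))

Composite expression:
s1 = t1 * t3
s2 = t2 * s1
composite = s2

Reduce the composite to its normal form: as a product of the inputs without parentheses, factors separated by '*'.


Key point: h is associative — brackets drop, the t-order remains.
(t1 * t3) reduces to t1 * t3
(t2 * (t1 * t3)) reduces to t2 * t1 * t3

t2 * t1 * t3


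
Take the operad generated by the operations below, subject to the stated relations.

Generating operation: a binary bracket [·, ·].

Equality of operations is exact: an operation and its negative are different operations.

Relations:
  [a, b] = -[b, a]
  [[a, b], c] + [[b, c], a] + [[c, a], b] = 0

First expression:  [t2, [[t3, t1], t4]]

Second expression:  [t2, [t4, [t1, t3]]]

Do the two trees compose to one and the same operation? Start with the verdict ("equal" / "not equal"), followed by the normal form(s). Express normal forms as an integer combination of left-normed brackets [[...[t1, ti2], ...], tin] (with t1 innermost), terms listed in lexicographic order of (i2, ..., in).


The first composite normalizes to [[[t1, t3], t4], t2]
The second composite normalizes to [[[t1, t3], t4], t2]
One common form — equal.

equal; the common form is [[[t1, t3], t4], t2]


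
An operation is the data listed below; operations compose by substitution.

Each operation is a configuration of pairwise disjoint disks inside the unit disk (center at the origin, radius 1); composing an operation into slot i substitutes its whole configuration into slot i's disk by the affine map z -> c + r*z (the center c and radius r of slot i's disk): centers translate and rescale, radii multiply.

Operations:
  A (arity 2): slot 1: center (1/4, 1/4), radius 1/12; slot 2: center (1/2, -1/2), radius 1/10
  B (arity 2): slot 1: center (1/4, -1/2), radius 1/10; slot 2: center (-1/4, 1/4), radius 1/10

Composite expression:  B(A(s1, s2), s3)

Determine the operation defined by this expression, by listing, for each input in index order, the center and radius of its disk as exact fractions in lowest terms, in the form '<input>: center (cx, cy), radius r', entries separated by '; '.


s1: center (11/40, -19/40), radius 1/120; s2: center (3/10, -11/20), radius 1/100; s3: center (-1/4, 1/4), radius 1/10

Only the slot chain above each s matters under B; compose those maps.
s1: after 2 affine steps, its disk has center (11/40, -19/40), radius 1/120
s2: after 2 affine steps, its disk has center (3/10, -11/20), radius 1/100
s3: after 1 affine step, its disk has center (-1/4, 1/4), radius 1/10


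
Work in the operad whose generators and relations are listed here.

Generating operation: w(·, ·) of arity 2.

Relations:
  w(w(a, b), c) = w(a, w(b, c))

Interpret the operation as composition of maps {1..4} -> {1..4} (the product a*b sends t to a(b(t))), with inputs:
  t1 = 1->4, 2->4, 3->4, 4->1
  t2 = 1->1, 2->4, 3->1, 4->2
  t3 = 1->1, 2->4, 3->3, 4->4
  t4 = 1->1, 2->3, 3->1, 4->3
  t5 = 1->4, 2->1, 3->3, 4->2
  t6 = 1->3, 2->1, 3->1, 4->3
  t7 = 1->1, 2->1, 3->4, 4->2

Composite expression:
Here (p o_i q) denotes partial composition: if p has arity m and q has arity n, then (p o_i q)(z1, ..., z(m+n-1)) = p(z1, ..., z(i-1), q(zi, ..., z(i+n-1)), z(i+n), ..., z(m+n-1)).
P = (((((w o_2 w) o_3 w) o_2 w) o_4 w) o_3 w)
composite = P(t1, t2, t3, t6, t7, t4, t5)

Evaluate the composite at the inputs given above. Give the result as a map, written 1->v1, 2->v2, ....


1->4, 2->4, 3->4, 4->4

w(t3, t6) = 1->3, 2->1, 3->1, 4->3
w(t2, w(t3, t6)) = 1->1, 2->1, 3->1, 4->1
w(t7, t4) = 1->1, 2->4, 3->1, 4->4
w(w(t7, t4), t5) = 1->4, 2->1, 3->1, 4->4
w(w(t2, w(t3, t6)), w(w(t7, t4), t5)) = 1->1, 2->1, 3->1, 4->1
w(t1, w(w(t2, w(t3, t6)), w(w(t7, t4), t5))) = 1->4, 2->4, 3->4, 4->4


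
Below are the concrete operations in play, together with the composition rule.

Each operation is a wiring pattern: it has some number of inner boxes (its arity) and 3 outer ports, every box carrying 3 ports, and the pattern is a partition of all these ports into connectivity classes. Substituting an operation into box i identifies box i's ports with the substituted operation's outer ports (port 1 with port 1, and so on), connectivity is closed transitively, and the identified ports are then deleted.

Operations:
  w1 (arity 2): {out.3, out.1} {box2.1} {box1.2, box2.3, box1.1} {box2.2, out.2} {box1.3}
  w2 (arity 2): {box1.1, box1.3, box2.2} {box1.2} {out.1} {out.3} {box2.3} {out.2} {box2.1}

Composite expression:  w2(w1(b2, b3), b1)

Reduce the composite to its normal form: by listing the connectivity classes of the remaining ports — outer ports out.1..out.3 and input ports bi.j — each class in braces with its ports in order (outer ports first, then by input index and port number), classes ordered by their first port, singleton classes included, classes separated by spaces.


Connectivity passes through glued w2-boundaries; trace each wire chain.
the subtree at w1 composes to {out.1, out.3} {out.2, b3.2} {b2.1, b2.2, b3.3} {b2.3} {b3.1} on (b2, b3); out.j = own outer ports
the subtree at w2 composes to {out.1} {out.2} {out.3} {b1.1} {b1.2} {b1.3} {b2.1, b2.2, b3.3} {b2.3} {b3.1} {b3.2} on (b2, b3, b1); out.j = own outer ports

{out.1} {out.2} {out.3} {b1.1} {b1.2} {b1.3} {b2.1, b2.2, b3.3} {b2.3} {b3.1} {b3.2}


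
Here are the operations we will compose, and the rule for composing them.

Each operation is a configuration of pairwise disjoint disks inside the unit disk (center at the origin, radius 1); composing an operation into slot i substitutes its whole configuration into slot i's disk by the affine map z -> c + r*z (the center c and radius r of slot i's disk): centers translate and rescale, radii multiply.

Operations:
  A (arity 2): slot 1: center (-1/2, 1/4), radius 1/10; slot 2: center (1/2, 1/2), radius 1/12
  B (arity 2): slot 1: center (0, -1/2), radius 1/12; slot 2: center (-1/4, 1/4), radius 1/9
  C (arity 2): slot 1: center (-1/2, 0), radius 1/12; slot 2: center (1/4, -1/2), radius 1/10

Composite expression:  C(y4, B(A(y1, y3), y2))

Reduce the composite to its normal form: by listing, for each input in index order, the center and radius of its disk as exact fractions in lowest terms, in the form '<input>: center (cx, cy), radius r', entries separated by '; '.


y1: center (59/240, -263/480), radius 1/1200; y2: center (9/40, -19/40), radius 1/90; y3: center (61/240, -131/240), radius 1/1440; y4: center (-1/2, 0), radius 1/12


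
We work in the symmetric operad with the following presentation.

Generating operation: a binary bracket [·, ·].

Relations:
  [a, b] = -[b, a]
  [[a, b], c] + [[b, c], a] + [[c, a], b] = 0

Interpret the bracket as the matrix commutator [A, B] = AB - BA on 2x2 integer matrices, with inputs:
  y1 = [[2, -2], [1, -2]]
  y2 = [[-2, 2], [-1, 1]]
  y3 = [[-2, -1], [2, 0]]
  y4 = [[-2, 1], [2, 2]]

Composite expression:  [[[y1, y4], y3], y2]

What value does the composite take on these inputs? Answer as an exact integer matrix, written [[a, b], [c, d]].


[[-90, -74], [-172, 90]]

[y1, y4] = [[-5, -4], [-12, 5]]
[[y1, y4], y3] = [[-20, 2], [44, 20]]
[[[y1, y4], y3], y2] = [[-90, -74], [-172, 90]]


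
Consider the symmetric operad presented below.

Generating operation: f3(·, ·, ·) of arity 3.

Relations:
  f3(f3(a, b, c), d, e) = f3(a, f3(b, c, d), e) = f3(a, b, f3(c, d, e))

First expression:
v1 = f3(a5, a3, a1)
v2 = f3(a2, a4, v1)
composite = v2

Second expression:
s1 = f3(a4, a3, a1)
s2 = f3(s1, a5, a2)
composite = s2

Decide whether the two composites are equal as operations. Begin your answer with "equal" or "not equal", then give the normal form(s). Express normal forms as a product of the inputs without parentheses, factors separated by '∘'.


not equal — first a2 ∘ a4 ∘ a5 ∘ a3 ∘ a1, second a4 ∘ a3 ∘ a1 ∘ a5 ∘ a2

The first expression reduces to a2 ∘ a4 ∘ a5 ∘ a3 ∘ a1
The second expression reduces to a4 ∘ a3 ∘ a1 ∘ a5 ∘ a2
The forms do not match — not equal.


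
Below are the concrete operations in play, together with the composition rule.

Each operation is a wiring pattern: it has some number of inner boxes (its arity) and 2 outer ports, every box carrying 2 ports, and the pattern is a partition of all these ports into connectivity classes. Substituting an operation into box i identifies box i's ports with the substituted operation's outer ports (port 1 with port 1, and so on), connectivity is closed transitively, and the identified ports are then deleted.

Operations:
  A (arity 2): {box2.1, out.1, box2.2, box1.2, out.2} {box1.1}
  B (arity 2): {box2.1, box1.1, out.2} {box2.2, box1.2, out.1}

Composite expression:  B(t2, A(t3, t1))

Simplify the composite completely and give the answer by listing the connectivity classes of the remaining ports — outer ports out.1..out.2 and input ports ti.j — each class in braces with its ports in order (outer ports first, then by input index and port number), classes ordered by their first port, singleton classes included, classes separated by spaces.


{out.1, out.2, t1.1, t1.2, t2.1, t2.2, t3.2} {t3.1}

Two ports join when wires chain via B-identified ports.
through A, on inputs (t3, t1): {out.1, out.2, t1.1, t1.2, t3.2} {t3.1} (out.j = stage outer ports)
through B, on inputs (t2, t3, t1): {out.1, out.2, t1.1, t1.2, t2.1, t2.2, t3.2} {t3.1} (out.j = stage outer ports)


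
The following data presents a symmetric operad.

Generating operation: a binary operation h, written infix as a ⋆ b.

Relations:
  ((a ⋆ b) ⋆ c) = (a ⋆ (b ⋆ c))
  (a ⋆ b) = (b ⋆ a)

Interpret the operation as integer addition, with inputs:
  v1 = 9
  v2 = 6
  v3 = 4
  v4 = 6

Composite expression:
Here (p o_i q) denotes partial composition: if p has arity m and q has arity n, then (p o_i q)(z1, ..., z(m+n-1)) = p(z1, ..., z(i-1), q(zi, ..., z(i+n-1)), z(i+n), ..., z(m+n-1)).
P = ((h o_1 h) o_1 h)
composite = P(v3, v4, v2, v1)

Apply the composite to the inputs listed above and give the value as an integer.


25


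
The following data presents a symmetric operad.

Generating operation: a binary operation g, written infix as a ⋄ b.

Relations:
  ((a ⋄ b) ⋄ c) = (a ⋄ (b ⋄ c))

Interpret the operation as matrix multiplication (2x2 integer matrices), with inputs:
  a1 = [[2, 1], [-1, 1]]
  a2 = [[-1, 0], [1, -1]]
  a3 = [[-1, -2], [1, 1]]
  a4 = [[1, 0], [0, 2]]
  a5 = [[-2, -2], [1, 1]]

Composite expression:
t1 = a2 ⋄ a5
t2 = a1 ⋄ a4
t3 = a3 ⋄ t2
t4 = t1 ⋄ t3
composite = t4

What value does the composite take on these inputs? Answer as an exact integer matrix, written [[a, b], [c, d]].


[[2, -4], [-3, 6]]

(a2 ⋄ a5) = [[2, 2], [-3, -3]]
(a1 ⋄ a4) = [[2, 2], [-1, 2]]
(a3 ⋄ (a1 ⋄ a4)) = [[0, -6], [1, 4]]
((a2 ⋄ a5) ⋄ (a3 ⋄ (a1 ⋄ a4))) = [[2, -4], [-3, 6]]


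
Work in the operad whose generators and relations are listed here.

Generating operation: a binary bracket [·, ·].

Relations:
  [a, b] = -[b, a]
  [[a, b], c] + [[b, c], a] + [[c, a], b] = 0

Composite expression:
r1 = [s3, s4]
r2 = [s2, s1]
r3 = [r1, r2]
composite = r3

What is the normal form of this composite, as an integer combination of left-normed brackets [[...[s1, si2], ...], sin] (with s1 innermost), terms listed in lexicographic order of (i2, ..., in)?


[[[s1, s2], s3], s4] - [[[s1, s2], s4], s3]

Skip Jacobi rewriting: expand, keep s1-initial words, read off terms.
Composite bracket: [[s3, s4], [s2, s1]]
Full expansion: 8 signed words from ab - ba (2^3 = 8).
Keep just the words that open with s1:
  the word s1s2s3s4 carries sign +1 and contributes +[[[s1, s2], s3], s4]
  the word s1s2s4s3 carries sign -1 and contributes -[[[s1, s2], s4], s3]


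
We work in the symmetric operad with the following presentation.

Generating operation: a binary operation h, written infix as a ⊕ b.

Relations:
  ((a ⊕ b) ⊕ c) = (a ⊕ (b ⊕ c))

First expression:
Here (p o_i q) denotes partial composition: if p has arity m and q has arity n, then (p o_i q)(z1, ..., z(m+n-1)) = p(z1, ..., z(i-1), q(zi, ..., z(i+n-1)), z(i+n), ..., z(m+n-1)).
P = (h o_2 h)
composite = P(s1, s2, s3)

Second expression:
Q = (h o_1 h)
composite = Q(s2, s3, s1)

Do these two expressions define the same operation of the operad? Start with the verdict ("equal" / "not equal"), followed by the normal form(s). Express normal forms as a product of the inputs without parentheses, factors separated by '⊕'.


not equal; the first gives s1 ⊕ s2 ⊕ s3 and the second s2 ⊕ s3 ⊕ s1

Normal form of the first expression: s1 ⊕ s2 ⊕ s3
Normal form of the second expression: s2 ⊕ s3 ⊕ s1
They disagree, so not equal.


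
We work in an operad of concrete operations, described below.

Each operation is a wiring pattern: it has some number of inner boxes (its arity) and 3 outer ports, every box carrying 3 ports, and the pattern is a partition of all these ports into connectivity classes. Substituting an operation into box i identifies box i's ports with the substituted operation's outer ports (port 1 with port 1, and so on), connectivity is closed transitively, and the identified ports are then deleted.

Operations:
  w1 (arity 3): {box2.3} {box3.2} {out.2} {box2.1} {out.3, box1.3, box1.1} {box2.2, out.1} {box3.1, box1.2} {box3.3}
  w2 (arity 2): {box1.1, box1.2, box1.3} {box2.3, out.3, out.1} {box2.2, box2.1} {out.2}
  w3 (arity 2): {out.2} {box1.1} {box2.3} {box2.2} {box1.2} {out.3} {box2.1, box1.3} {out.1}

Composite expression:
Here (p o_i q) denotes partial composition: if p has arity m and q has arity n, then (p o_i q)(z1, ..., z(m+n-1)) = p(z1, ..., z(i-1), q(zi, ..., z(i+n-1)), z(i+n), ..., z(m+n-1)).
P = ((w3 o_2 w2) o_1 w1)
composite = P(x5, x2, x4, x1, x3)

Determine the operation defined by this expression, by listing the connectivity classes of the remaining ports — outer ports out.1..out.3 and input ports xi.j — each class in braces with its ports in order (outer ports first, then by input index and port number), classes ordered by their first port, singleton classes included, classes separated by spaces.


Reachability decides: close wires over w3-identified ports.
through w1, on inputs (x5, x2, x4): {out.1, x2.2} {out.2} {out.3, x5.1, x5.3} {x2.1} {x2.3} {x4.1, x5.2} {x4.2} {x4.3} (out.j = stage outer ports)
through w2, on inputs (x1, x3): {out.1, out.3, x3.3} {out.2} {x1.1, x1.2, x1.3} {x3.1, x3.2} (out.j = stage outer ports)
through w3, on inputs (x5, x2, x4, x1, x3): {out.1} {out.2} {out.3} {x1.1, x1.2, x1.3} {x2.1} {x2.2} {x2.3} {x3.1, x3.2} {x3.3, x5.1, x5.3} {x4.1, x5.2} {x4.2} {x4.3} (out.j = stage outer ports)

{out.1} {out.2} {out.3} {x1.1, x1.2, x1.3} {x2.1} {x2.2} {x2.3} {x3.1, x3.2} {x3.3, x5.1, x5.3} {x4.1, x5.2} {x4.2} {x4.3}


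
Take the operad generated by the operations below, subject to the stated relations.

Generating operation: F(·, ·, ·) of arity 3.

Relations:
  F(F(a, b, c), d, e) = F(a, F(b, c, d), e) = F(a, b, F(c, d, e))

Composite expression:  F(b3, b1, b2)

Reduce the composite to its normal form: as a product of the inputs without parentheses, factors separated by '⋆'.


Key point: F is associative — brackets drop, the b-order remains.
F(b3, b1, b2) linearizes to b3 ⋆ b1 ⋆ b2

b3 ⋆ b1 ⋆ b2


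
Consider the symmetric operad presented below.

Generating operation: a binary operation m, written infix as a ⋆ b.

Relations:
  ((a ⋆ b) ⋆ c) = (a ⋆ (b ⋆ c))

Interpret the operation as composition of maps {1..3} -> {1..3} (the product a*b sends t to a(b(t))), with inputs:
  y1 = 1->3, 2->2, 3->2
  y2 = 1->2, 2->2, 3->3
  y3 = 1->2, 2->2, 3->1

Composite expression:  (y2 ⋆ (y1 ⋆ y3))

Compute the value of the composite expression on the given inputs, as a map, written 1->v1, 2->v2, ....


1->2, 2->2, 3->3


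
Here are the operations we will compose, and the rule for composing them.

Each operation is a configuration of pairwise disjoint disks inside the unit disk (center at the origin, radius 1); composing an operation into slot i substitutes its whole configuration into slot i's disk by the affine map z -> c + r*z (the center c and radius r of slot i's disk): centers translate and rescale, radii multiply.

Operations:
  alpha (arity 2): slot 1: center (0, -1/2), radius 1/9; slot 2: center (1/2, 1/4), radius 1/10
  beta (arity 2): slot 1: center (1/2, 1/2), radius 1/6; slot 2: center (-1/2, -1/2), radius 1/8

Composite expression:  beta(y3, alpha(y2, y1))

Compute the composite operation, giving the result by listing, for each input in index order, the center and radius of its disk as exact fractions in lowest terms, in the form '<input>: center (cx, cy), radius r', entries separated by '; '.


y1: center (-7/16, -15/32), radius 1/80; y2: center (-1/2, -9/16), radius 1/72; y3: center (1/2, 1/2), radius 1/6

Only the slot chain above each y matters under beta; compose those maps.
for y3, the 1-step affine chain lands on center (1/2, 1/2), radius 1/6
for y2, the 2-step affine chain lands on center (-1/2, -9/16), radius 1/72
for y1, the 2-step affine chain lands on center (-7/16, -15/32), radius 1/80


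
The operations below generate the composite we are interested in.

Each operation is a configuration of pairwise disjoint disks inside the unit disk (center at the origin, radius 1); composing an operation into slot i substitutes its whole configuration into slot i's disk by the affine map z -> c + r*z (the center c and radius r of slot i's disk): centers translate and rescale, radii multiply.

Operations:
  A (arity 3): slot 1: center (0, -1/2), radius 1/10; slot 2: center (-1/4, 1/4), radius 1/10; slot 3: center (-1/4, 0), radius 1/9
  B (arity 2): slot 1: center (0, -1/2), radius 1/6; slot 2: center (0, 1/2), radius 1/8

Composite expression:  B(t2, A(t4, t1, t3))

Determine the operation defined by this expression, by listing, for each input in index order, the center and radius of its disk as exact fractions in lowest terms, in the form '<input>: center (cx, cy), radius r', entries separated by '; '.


t1: center (-1/32, 17/32), radius 1/80; t2: center (0, -1/2), radius 1/6; t3: center (-1/32, 1/2), radius 1/72; t4: center (0, 7/16), radius 1/80

Each t-disk chains the slot maps above it in B; radii multiply.
input t2: composing its 1 substitution step yields center (0, -1/2), radius 1/6
input t4: composing its 2 substitution steps yields center (0, 7/16), radius 1/80
input t1: composing its 2 substitution steps yields center (-1/32, 17/32), radius 1/80
input t3: composing its 2 substitution steps yields center (-1/32, 1/2), radius 1/72


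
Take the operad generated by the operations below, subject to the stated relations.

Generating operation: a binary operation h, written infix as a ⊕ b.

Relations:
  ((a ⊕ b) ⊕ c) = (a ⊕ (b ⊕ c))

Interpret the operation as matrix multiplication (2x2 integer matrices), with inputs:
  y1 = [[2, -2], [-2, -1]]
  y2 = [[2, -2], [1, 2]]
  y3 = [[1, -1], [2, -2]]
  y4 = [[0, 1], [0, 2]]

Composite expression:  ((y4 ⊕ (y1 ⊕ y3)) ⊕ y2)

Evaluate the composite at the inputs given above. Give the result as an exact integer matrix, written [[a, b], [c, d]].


[[-4, 16], [-8, 32]]


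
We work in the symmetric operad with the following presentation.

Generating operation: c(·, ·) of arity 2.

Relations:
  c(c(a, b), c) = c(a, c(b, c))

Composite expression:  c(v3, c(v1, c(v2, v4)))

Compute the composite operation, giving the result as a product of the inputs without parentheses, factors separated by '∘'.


v3 ∘ v1 ∘ v2 ∘ v4

Under associativity of c, the answer is the v's in reading order.
c(v2, v4) linearizes to v2 ∘ v4
c(v1, c(v2, v4)) linearizes to v1 ∘ v2 ∘ v4
c(v3, c(v1, c(v2, v4))) linearizes to v3 ∘ v1 ∘ v2 ∘ v4


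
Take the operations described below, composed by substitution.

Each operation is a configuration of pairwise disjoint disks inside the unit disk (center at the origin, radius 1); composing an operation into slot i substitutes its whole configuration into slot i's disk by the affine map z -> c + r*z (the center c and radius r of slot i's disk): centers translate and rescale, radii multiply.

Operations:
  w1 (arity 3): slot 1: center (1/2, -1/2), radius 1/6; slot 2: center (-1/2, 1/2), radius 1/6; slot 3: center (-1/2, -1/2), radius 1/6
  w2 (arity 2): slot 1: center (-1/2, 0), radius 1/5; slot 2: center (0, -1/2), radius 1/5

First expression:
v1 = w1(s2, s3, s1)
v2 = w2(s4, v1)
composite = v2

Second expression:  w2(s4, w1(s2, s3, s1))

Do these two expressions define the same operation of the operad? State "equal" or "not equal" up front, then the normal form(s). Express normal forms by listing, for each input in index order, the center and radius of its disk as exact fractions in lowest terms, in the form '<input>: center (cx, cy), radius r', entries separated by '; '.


equal; the common form is s1: center (-1/10, -3/5), radius 1/30; s2: center (1/10, -3/5), radius 1/30; s3: center (-1/10, -2/5), radius 1/30; s4: center (-1/2, 0), radius 1/5


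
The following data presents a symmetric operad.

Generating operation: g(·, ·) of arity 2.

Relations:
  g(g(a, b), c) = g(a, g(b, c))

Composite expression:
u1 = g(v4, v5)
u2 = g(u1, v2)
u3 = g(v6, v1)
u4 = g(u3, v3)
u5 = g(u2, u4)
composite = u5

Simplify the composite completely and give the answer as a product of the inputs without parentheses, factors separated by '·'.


v4 · v5 · v2 · v6 · v1 · v3


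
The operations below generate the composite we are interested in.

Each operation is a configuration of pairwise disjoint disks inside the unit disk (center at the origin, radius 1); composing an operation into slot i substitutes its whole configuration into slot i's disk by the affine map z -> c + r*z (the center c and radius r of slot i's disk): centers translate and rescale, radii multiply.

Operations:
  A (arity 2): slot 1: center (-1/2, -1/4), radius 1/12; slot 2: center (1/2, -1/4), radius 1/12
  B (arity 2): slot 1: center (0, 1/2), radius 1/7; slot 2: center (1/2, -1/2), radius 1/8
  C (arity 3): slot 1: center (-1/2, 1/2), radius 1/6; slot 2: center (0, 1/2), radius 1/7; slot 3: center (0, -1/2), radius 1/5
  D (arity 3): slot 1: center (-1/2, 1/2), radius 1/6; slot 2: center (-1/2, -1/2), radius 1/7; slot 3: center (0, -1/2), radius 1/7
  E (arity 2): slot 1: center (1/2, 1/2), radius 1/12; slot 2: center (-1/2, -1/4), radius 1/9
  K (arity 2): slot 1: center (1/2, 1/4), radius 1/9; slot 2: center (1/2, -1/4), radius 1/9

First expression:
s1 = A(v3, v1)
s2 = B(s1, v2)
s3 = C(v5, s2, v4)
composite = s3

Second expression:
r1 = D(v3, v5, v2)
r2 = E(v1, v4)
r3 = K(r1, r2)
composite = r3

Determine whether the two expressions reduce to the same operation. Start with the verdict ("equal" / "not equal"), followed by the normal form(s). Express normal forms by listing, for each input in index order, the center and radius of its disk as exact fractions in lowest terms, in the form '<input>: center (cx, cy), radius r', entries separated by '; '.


Reducing the first expression gives v1: center (1/98, 111/196), radius 1/588; v2: center (1/14, 3/7), radius 1/56; v3: center (-1/98, 111/196), radius 1/588; v4: center (0, -1/2), radius 1/5; v5: center (-1/2, 1/2), radius 1/6
Reducing the second expression gives v1: center (5/9, -7/36), radius 1/108; v2: center (1/2, 7/36), radius 1/63; v3: center (4/9, 11/36), radius 1/54; v4: center (4/9, -5/18), radius 1/81; v5: center (4/9, 7/36), radius 1/63
The normal forms differ: not equal.

not equal — first v1: center (1/98, 111/196), radius 1/588; v2: center (1/14, 3/7), radius 1/56; v3: center (-1/98, 111/196), radius 1/588; v4: center (0, -1/2), radius 1/5; v5: center (-1/2, 1/2), radius 1/6, second v1: center (5/9, -7/36), radius 1/108; v2: center (1/2, 7/36), radius 1/63; v3: center (4/9, 11/36), radius 1/54; v4: center (4/9, -5/18), radius 1/81; v5: center (4/9, 7/36), radius 1/63


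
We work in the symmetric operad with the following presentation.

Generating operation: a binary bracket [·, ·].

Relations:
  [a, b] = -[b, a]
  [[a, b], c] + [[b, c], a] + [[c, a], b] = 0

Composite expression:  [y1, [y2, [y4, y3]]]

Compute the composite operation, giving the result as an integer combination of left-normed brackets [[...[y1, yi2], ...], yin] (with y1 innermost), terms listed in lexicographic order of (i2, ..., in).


A multilinear Lie element is pinned by y1-initial words (y1 innermost).
Composite bracket: [y1, [y2, [y4, y3]]]
Full expansion: 8 signed words from ab - ba (2^3 = 8).
Words beginning with y1 determine it all:
  y1y2y3y4 appears with sign -1, giving the term -[[[y1, y2], y3], y4]
  y1y2y4y3 appears with sign +1, giving the term +[[[y1, y2], y4], y3]
  y1y3y4y2 appears with sign +1, giving the term +[[[y1, y3], y4], y2]
  y1y4y3y2 appears with sign -1, giving the term -[[[y1, y4], y3], y2]

-[[[y1, y2], y3], y4] + [[[y1, y2], y4], y3] + [[[y1, y3], y4], y2] - [[[y1, y4], y3], y2]


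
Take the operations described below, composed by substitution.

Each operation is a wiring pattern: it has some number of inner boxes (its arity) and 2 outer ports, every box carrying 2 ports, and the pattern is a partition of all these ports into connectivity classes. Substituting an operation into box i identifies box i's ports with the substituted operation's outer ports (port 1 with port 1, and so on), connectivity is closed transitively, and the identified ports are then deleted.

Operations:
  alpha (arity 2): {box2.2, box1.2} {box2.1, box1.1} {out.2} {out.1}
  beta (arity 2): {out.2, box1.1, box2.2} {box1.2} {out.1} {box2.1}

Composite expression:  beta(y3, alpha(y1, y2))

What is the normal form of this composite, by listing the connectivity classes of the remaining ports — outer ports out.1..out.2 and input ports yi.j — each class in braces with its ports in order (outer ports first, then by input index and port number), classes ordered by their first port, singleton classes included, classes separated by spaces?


{out.1} {out.2, y3.1} {y1.1, y2.1} {y1.2, y2.2} {y3.2}

Connectivity passes through glued beta-boundaries; trace each wire chain.
after alpha, the pattern on (y1, y2) reads {out.1} {out.2} {y1.1, y2.1} {y1.2, y2.2} (out.j = its outer ports)
after beta, the pattern on (y3, y1, y2) reads {out.1} {out.2, y3.1} {y1.1, y2.1} {y1.2, y2.2} {y3.2} (out.j = its outer ports)


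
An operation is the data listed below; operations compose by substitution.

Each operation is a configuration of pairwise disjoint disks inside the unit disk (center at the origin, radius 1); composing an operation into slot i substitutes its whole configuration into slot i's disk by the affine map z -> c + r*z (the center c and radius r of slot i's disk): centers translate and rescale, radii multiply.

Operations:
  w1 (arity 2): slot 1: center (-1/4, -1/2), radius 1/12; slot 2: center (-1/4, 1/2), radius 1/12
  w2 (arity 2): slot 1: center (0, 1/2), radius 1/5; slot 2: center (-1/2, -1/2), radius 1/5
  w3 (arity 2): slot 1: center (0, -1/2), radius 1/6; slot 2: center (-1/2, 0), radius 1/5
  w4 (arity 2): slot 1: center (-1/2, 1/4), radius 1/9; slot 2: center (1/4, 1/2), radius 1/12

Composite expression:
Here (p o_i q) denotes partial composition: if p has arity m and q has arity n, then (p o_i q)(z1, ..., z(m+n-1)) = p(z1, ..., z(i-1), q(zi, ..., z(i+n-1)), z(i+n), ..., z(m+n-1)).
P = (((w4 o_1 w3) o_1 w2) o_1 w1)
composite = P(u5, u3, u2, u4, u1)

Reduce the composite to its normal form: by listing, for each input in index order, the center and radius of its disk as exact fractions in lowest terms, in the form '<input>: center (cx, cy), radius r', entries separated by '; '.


u1: center (1/4, 1/2), radius 1/12; u2: center (-55/108, 5/27), radius 1/270; u3: center (-541/1080, 37/180), radius 1/3240; u4: center (-5/9, 1/4), radius 1/45; u5: center (-541/1080, 109/540), radius 1/3240

Each u-disk chains the slot maps above it in w4; radii multiply.
u5 passes through 4 substitutions, ending at center (-541/1080, 109/540), radius 1/3240
u3 passes through 4 substitutions, ending at center (-541/1080, 37/180), radius 1/3240
u2 passes through 3 substitutions, ending at center (-55/108, 5/27), radius 1/270
u4 passes through 2 substitutions, ending at center (-5/9, 1/4), radius 1/45
u1 passes through 1 substitution, ending at center (1/4, 1/2), radius 1/12
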